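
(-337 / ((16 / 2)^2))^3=-38272753 / 262144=-146.00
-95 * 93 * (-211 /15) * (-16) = -1988464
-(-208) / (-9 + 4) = -208 / 5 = -41.60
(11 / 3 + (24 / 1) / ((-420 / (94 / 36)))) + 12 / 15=272 / 63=4.32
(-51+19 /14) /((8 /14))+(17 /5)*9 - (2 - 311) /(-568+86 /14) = -2979901 /52440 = -56.82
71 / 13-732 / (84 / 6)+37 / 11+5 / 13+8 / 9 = -380063 / 9009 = -42.19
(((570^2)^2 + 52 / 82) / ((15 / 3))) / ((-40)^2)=13195001.25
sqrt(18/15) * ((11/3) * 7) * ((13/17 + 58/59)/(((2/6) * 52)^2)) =404943 * sqrt(30)/13560560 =0.16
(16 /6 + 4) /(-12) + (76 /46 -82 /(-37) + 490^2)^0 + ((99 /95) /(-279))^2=34693189 /78057225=0.44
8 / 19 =0.42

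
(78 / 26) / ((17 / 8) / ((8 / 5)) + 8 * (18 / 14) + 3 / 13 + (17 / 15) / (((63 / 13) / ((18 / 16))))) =262080 / 1057729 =0.25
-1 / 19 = -0.05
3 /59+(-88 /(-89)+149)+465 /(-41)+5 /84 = 2509355347 /18084444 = 138.76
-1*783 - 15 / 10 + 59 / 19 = -29693 / 38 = -781.39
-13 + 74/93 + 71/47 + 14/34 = -764017/74307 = -10.28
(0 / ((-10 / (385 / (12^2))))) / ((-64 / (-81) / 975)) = 0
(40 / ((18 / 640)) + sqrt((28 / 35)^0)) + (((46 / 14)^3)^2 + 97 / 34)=96638535005 / 36000594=2684.36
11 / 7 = 1.57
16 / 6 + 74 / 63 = 242 / 63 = 3.84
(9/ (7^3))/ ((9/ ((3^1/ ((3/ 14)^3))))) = 8/ 9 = 0.89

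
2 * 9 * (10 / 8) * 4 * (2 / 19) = 180 / 19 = 9.47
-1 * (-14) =14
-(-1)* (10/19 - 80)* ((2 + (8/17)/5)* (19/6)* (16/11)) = -430048/561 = -766.57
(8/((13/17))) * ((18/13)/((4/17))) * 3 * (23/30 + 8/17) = 193086/845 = 228.50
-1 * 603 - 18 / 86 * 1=-25938 / 43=-603.21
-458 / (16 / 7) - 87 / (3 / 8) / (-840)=-168083 / 840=-200.10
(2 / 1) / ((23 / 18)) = 36 / 23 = 1.57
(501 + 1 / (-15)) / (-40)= -3757 / 300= -12.52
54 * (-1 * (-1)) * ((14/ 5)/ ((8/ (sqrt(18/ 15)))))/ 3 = 63 * sqrt(30)/ 50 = 6.90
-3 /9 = -1 /3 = -0.33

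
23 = 23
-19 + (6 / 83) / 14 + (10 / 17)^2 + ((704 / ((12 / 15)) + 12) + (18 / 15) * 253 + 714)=1890.95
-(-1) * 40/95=8/19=0.42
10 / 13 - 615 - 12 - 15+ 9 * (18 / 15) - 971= -104093 / 65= -1601.43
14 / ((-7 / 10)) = -20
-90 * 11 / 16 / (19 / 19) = -495 / 8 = -61.88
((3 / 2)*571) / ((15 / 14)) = 3997 / 5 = 799.40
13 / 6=2.17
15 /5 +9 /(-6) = 3 /2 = 1.50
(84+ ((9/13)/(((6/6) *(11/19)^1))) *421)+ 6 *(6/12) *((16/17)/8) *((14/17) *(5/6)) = 24286877/41327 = 587.68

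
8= 8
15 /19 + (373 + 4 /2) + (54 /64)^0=7159 /19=376.79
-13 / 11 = -1.18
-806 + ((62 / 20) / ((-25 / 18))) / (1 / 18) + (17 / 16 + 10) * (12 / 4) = -1625977 / 2000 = -812.99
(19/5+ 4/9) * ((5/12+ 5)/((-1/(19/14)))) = -47177/1512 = -31.20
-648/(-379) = 1.71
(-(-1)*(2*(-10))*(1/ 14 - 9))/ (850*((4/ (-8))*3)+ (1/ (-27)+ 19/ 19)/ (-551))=-18596250/ 132777407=-0.14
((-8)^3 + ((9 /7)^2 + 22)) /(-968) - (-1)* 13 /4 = 178083 /47432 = 3.75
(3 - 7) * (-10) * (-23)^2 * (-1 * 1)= -21160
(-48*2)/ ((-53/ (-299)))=-28704/ 53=-541.58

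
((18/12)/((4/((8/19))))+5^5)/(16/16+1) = 29689/19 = 1562.58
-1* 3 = -3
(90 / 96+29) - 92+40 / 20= -60.06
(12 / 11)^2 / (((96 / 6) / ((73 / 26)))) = 657 / 3146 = 0.21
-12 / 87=-0.14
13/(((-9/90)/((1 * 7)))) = -910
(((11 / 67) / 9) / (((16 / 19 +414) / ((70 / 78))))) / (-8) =-1045 / 211841136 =-0.00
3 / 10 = 0.30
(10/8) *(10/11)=25/22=1.14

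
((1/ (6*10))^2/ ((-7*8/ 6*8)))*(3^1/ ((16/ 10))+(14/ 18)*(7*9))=-407/ 2150400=-0.00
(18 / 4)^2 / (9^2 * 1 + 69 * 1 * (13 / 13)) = 27 / 200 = 0.14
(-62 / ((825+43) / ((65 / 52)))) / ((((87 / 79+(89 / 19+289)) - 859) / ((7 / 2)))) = 7505 / 13550176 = 0.00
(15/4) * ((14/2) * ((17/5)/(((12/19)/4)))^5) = 24609945484901/202500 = 121530594.99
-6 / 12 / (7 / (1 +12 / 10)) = -11 / 70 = -0.16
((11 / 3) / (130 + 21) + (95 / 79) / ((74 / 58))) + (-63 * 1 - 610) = -889851919 / 1324119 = -672.03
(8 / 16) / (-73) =-1 / 146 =-0.01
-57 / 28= -2.04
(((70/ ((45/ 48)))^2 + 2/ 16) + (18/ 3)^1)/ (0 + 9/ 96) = 59533.19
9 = 9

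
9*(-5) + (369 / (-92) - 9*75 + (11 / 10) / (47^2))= -735695899 / 1016140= -724.01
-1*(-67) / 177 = 67 / 177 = 0.38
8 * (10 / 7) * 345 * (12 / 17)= 331200 / 119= 2783.19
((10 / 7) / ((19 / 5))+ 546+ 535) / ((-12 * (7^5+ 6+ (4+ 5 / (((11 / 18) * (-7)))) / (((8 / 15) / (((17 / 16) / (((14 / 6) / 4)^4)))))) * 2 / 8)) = -1266169751 / 59229509039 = -0.02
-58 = -58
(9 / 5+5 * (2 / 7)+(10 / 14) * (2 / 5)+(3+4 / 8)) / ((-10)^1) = -491 / 700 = -0.70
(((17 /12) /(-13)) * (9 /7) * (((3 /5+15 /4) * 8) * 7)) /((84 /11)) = -16269 /3640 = -4.47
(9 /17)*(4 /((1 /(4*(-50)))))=-7200 /17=-423.53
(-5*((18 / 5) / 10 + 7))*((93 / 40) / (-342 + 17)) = 2139 / 8125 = 0.26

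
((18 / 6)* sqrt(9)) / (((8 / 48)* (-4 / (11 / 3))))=-49.50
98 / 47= 2.09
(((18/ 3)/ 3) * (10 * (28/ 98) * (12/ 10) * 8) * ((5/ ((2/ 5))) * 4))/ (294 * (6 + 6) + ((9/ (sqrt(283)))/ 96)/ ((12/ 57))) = 4985349734400/ 6412406095511 - 15564800 * sqrt(283)/ 44886842668577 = 0.78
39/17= 2.29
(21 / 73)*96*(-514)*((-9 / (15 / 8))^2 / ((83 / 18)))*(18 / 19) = -193384267776 / 2878025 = -67193.39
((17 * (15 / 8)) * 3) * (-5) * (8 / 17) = -225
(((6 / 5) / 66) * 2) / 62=1 / 1705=0.00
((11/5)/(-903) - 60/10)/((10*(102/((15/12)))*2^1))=-27101/7368480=-0.00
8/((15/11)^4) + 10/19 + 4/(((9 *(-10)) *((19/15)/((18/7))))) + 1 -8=-28617601/6733125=-4.25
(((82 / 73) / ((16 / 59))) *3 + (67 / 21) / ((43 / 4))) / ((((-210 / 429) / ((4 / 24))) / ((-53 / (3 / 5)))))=50851929557 / 132892704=382.65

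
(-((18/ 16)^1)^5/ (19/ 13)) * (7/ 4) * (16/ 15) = -1791153/ 778240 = -2.30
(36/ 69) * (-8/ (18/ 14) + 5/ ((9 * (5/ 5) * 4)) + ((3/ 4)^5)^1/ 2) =-36647/ 11776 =-3.11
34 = 34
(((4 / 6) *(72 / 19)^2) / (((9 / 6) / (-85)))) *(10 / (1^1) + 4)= -2741760 / 361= -7594.90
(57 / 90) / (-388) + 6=69821 / 11640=6.00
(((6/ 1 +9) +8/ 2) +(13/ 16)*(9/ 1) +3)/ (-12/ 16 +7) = 469/ 100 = 4.69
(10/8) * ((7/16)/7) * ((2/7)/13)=5/2912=0.00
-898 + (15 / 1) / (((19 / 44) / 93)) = 2332.53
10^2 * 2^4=1600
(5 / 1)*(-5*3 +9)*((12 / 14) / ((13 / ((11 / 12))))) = -165 / 91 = -1.81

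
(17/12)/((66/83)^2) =117113/52272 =2.24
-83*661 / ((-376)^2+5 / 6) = -329178 / 848261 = -0.39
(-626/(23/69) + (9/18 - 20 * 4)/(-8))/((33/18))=-89667/88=-1018.94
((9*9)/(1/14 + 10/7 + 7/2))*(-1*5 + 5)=0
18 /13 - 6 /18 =41 /39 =1.05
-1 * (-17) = 17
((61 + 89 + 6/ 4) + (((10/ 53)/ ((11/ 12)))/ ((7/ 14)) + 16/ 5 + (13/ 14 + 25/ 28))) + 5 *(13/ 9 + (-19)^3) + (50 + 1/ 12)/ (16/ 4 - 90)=-34131.43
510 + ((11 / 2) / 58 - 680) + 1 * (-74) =-28293 / 116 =-243.91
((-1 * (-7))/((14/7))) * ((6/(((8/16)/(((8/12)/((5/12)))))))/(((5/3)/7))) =7056/25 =282.24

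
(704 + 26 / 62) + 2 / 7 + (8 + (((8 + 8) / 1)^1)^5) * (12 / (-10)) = -1364491763 / 1085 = -1257596.09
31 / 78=0.40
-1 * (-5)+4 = 9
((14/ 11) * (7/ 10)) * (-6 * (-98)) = 523.85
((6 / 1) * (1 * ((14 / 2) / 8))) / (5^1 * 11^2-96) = 21 / 2036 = 0.01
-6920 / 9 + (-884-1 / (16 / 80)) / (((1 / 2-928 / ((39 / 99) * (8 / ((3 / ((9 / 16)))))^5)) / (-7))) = -4631583022 / 5870331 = -788.98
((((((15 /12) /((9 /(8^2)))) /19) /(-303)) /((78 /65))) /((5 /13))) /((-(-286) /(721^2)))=-10396820 /1709829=-6.08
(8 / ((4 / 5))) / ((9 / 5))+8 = 122 / 9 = 13.56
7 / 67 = 0.10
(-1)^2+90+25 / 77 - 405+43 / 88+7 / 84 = -313.10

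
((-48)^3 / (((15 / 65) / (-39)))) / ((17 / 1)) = 18690048 / 17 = 1099414.59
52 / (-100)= -13 / 25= -0.52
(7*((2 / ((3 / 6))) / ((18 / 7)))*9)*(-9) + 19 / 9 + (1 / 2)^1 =-15829 / 18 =-879.39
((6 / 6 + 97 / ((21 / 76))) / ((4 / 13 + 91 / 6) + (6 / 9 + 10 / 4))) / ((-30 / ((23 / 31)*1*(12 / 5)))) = -4421014 / 3943975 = -1.12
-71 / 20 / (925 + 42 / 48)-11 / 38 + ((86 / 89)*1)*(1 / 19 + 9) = 1058905931 / 125252370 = 8.45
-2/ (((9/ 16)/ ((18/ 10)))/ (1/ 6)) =-16/ 15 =-1.07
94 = 94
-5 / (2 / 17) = -85 / 2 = -42.50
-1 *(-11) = 11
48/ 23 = 2.09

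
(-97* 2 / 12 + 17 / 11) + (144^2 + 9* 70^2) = 4278211 / 66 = 64821.38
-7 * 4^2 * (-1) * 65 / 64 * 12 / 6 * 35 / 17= 15925 / 34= 468.38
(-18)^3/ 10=-583.20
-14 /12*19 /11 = -133 /66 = -2.02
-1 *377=-377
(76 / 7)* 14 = 152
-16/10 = -8/5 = -1.60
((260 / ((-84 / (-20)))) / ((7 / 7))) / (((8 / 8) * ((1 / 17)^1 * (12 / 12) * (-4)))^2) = 93925 / 84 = 1118.15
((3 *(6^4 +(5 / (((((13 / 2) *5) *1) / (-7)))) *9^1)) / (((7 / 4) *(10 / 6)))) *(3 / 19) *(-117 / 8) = -2031723 / 665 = -3055.22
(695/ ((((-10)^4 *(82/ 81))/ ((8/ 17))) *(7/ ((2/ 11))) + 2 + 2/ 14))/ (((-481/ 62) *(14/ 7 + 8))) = -2443203/ 225879988165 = -0.00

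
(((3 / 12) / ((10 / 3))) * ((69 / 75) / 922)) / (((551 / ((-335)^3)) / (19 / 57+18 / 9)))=-48422843 / 4064176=-11.91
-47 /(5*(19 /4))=-188 /95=-1.98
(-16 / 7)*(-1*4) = 64 / 7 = 9.14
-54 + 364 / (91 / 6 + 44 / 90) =-43326 / 1409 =-30.75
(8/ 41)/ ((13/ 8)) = 64/ 533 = 0.12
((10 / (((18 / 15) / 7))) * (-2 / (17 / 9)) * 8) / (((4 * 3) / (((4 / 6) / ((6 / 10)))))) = -7000 / 153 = -45.75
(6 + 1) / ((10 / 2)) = 7 / 5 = 1.40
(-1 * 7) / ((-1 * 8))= 7 / 8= 0.88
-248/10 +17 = -39/5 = -7.80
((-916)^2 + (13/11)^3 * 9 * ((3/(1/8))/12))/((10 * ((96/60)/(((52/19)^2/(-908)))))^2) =15948792022501/71504629494232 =0.22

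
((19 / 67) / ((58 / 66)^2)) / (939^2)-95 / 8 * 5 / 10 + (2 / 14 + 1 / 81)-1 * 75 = -4045560607190723 / 50079791852496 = -80.78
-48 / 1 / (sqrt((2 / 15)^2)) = -360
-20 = -20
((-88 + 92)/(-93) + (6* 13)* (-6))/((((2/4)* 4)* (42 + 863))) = -21764/84165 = -0.26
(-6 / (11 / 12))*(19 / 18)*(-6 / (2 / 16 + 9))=3648 / 803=4.54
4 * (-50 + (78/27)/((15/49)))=-162.25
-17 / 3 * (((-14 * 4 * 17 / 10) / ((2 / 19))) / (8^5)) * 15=38437 / 16384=2.35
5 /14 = 0.36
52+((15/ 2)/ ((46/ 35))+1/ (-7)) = 37071/ 644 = 57.56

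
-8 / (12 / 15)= -10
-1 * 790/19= -790/19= -41.58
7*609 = 4263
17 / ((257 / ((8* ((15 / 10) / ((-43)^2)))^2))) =2448 / 878631857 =0.00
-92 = -92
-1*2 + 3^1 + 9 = 10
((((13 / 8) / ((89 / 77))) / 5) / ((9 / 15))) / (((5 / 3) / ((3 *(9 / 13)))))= 2079 / 3560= 0.58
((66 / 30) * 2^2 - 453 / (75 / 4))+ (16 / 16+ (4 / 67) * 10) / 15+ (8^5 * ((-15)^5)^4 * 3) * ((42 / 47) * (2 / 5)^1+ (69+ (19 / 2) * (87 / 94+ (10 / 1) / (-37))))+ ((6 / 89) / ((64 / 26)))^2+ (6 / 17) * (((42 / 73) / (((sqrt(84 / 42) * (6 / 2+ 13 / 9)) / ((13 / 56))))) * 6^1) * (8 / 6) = 1053 * sqrt(2) / 24820+ 931483151895027492152999999994249483694837 / 377014252800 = 2470684184953517736486486000000.00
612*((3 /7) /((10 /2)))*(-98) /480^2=-357 /16000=-0.02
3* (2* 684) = 4104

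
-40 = -40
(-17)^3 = -4913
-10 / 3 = -3.33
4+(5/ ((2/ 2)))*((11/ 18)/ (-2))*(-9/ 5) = 27/ 4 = 6.75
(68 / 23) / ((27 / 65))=4420 / 621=7.12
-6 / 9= -2 / 3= -0.67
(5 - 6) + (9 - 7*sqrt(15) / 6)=8 - 7*sqrt(15) / 6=3.48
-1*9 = -9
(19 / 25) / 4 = 19 / 100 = 0.19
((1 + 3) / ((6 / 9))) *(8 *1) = 48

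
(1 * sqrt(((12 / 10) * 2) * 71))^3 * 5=1704 * sqrt(1065) / 5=11121.78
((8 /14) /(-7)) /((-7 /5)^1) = 20 /343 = 0.06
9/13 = 0.69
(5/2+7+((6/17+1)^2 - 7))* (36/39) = 15018/3757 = 4.00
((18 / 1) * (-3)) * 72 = -3888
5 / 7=0.71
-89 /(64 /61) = -84.83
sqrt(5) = 2.24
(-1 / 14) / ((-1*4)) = 1 / 56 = 0.02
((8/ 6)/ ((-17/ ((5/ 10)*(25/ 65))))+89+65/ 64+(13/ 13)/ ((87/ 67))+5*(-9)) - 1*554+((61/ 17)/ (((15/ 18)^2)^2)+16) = -124280451207/ 256360000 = -484.79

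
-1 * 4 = -4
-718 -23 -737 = -1478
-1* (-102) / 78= 17 / 13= 1.31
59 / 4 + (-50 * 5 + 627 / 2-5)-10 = 253 / 4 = 63.25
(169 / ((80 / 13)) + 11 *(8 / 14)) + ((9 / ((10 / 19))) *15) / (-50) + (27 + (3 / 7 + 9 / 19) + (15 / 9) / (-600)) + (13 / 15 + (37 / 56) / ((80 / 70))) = 111009749 / 1915200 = 57.96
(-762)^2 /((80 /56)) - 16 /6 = 406448.13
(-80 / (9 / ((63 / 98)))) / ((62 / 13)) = -260 / 217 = -1.20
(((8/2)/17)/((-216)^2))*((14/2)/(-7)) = -1/198288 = -0.00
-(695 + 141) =-836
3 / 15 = 1 / 5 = 0.20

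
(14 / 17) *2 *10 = 280 / 17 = 16.47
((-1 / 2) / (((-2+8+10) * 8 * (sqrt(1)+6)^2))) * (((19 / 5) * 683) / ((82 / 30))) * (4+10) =-38931 / 36736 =-1.06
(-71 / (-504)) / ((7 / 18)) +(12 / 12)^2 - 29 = -27.64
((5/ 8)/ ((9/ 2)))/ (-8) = -5/ 288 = -0.02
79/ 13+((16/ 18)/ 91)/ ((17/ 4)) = 84641/ 13923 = 6.08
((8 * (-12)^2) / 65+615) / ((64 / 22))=452397 / 2080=217.50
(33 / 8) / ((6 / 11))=121 / 16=7.56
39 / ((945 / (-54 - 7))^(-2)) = 9359.84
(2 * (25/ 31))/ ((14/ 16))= 400/ 217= 1.84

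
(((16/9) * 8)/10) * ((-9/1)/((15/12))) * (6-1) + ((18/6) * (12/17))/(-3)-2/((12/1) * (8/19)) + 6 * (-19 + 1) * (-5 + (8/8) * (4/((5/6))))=-125263/4080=-30.70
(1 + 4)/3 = 5/3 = 1.67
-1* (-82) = 82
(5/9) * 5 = 25/9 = 2.78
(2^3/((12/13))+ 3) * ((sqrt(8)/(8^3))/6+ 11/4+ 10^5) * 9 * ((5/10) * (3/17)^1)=105 * sqrt(2)/17408+ 126003465/136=926496.07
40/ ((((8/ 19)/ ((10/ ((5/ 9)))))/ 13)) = 22230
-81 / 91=-0.89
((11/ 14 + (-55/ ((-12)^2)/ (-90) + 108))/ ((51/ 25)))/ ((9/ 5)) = 246735625/ 8328096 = 29.63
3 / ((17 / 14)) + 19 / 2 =407 / 34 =11.97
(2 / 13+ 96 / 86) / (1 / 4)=2840 / 559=5.08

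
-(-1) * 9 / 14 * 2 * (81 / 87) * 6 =1458 / 203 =7.18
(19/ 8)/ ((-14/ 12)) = -2.04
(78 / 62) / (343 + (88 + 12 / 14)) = 273 / 93713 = 0.00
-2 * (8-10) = 4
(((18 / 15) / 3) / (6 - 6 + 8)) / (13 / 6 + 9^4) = 3 / 393790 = 0.00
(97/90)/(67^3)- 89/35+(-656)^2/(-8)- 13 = -10195490347097/189480690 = -53807.54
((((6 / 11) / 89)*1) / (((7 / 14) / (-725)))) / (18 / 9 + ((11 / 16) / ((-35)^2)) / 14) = -795760000 / 179095323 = -4.44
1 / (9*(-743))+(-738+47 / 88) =-433966327 / 588456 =-737.47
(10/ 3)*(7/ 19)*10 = 700/ 57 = 12.28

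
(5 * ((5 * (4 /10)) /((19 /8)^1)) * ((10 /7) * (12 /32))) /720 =5 /1596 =0.00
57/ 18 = 3.17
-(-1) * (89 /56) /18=89 /1008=0.09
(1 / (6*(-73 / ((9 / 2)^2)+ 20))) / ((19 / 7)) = 189 / 50464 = 0.00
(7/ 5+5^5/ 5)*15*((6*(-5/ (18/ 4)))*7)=-438480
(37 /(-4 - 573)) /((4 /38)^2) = -5.79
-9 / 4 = -2.25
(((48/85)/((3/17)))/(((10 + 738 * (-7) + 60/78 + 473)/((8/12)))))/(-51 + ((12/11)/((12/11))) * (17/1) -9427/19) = 0.00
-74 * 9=-666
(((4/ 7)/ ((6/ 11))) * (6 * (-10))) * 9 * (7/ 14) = -1980/ 7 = -282.86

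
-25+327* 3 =956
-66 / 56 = -33 / 28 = -1.18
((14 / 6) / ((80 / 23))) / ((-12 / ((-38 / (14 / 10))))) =437 / 288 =1.52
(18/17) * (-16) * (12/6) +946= 15506/17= 912.12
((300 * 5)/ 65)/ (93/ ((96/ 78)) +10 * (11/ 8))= 4800/ 18577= 0.26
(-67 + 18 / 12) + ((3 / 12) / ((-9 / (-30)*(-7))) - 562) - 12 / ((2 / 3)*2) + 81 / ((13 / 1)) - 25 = -178921 / 273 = -655.39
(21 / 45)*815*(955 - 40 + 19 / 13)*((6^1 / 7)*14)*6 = 326252976 / 13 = 25096382.77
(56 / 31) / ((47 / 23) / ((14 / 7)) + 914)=368 / 186403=0.00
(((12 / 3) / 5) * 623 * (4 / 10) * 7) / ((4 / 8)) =69776 / 25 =2791.04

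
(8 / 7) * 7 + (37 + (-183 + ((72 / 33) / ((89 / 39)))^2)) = -131388762 / 958441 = -137.09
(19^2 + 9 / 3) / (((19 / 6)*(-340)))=-546 / 1615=-0.34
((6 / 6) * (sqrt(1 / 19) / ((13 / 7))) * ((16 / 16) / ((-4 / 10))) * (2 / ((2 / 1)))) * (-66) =1155 * sqrt(19) / 247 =20.38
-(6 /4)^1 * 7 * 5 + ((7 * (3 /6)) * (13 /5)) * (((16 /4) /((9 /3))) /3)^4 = -3421229 /65610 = -52.14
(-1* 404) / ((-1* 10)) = 202 / 5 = 40.40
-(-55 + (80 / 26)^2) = 7695 / 169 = 45.53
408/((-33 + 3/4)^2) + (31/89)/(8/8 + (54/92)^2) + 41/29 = 84115871203/40731315915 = 2.07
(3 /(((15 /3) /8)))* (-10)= -48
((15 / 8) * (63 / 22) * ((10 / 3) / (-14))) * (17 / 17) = -225 / 176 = -1.28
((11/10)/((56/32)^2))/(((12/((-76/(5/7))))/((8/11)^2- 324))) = 1189856/1155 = 1030.18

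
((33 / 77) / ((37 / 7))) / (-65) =-3 / 2405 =-0.00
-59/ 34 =-1.74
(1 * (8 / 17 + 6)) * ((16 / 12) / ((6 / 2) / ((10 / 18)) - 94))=-2200 / 22593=-0.10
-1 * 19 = -19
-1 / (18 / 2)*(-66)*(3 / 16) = 1.38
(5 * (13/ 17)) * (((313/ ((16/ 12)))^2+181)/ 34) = 57500105/ 9248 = 6217.57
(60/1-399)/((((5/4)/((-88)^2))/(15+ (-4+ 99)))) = -231019008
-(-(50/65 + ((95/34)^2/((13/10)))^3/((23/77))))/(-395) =-1416553053144373/770847555455848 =-1.84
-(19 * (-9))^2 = -29241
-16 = -16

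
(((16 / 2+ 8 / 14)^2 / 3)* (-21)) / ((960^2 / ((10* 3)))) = -15 / 896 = -0.02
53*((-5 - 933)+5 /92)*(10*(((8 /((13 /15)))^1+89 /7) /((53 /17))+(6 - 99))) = 89438464225 /2093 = 42732185.49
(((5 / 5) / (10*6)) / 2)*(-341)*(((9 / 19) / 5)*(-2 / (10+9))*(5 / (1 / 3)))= 3069 / 7220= 0.43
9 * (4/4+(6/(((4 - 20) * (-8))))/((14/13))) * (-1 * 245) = -294525/128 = -2300.98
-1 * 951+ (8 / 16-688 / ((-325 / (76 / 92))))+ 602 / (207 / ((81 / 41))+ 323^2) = -476119946183 / 501841600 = -948.75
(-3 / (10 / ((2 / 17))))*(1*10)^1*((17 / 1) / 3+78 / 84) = -277 / 119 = -2.33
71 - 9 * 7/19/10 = 70.67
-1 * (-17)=17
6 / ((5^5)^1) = 6 / 3125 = 0.00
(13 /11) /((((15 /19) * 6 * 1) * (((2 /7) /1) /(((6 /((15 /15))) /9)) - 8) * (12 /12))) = -1729 /52470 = -0.03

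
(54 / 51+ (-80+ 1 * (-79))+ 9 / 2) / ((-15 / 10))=1739 / 17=102.29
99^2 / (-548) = -9801 / 548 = -17.89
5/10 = 1/2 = 0.50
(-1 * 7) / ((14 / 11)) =-11 / 2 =-5.50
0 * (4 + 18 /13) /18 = 0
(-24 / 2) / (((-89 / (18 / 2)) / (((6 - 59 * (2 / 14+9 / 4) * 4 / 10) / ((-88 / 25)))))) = 476955 / 27412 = 17.40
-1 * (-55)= 55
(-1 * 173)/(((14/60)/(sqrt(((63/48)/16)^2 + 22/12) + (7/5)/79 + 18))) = -7387446/553 - 865 * sqrt(1085313)/896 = -14364.59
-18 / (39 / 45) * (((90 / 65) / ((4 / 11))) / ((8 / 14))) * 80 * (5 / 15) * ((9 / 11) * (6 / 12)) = -255150 / 169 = -1509.76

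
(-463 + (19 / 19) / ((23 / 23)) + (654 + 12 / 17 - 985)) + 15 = -13214 / 17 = -777.29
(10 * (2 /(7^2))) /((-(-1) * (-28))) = -5 /343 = -0.01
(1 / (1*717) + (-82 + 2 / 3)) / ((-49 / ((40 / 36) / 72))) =291575 / 11383092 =0.03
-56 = -56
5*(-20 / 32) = -25 / 8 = -3.12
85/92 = 0.92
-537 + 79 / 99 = -53084 / 99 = -536.20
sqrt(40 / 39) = 2* sqrt(390) / 39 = 1.01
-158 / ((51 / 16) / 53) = -133984 / 51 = -2627.14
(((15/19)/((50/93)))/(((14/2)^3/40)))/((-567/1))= -0.00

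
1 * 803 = 803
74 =74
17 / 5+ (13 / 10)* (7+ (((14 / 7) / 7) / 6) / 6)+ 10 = 28363 / 1260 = 22.51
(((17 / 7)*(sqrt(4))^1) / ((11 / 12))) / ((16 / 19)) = 969 / 154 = 6.29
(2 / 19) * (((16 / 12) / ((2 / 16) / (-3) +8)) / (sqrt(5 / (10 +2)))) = 128 * sqrt(15) / 18145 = 0.03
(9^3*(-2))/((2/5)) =-3645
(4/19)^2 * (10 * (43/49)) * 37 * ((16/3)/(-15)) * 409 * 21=-333168128/7581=-43947.78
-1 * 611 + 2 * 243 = -125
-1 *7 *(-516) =3612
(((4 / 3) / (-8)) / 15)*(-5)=1 / 18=0.06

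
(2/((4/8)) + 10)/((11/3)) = 42/11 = 3.82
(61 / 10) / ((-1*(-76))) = 61 / 760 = 0.08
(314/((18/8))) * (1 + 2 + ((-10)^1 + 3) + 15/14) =-25748/63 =-408.70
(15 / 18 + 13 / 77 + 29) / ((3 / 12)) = 27722 / 231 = 120.01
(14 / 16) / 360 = 7 / 2880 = 0.00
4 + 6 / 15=22 / 5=4.40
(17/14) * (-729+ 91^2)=64192/7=9170.29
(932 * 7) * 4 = 26096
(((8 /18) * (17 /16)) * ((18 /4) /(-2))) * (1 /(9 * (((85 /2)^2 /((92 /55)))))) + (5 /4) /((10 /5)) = 1051691 /1683000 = 0.62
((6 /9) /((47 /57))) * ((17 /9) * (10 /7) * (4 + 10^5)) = 646025840 /2961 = 218178.26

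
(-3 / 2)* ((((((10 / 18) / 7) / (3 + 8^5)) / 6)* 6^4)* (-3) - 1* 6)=2065113 / 229397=9.00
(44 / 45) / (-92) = -11 / 1035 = -0.01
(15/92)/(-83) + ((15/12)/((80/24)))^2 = 0.14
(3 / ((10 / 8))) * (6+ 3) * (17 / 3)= 612 / 5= 122.40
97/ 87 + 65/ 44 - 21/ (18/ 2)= 991/ 3828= 0.26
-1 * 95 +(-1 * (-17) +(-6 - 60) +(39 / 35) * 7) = -681 / 5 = -136.20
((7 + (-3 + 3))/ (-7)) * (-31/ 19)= 31/ 19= 1.63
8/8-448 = -447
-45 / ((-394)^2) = -0.00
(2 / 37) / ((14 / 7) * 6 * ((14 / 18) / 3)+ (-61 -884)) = -18 / 313649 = -0.00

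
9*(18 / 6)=27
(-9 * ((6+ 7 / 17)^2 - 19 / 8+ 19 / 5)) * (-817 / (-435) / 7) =-102.71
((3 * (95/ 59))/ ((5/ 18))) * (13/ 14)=6669/ 413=16.15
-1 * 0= 0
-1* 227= -227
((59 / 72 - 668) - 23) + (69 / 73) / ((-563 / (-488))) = -2039908223 / 2959128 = -689.36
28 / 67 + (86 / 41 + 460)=1270530 / 2747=462.52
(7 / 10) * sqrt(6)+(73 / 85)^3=389017 / 614125+7 * sqrt(6) / 10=2.35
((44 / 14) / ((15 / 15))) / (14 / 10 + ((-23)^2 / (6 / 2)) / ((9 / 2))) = 2970 / 38353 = 0.08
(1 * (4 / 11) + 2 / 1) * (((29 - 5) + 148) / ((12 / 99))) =3354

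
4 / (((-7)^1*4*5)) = -1 / 35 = -0.03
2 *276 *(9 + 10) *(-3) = -31464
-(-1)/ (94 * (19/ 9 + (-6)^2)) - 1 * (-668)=21537665/ 32242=668.00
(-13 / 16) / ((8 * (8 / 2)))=-13 / 512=-0.03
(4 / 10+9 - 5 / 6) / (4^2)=257 / 480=0.54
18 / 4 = 9 / 2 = 4.50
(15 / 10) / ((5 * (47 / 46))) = 69 / 235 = 0.29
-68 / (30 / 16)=-544 / 15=-36.27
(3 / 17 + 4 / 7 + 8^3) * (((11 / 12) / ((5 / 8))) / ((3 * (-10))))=-223729 / 8925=-25.07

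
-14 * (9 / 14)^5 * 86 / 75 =-846369 / 480200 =-1.76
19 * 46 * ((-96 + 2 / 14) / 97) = -863.70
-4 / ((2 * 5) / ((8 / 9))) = -0.36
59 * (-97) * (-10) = 57230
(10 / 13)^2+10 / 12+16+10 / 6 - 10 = 3073 / 338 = 9.09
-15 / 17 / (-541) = 15 / 9197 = 0.00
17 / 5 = 3.40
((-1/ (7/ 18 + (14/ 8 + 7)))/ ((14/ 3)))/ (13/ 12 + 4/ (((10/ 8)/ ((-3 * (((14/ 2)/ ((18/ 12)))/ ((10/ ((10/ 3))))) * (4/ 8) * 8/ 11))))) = 35640/ 6607307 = 0.01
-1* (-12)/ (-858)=-2/ 143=-0.01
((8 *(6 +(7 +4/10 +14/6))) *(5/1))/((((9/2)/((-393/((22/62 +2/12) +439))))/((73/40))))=-279851632/1226265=-228.21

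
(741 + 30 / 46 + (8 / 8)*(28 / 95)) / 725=1621154 / 1584125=1.02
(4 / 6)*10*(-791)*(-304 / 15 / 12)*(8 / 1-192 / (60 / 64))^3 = -8485385904128 / 125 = -67883087233.02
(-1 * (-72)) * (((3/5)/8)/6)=9/10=0.90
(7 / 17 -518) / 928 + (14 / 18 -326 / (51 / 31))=-28103863 / 141984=-197.94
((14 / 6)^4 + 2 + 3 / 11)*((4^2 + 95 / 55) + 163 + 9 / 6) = 56999962 / 9801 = 5815.73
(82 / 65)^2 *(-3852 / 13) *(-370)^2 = -141833043648 / 2197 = -64557598.38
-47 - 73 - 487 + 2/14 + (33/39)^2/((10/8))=-3586172/5915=-606.28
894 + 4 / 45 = 40234 / 45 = 894.09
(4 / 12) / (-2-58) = -1 / 180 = -0.01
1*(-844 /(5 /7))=-5908 /5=-1181.60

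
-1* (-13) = 13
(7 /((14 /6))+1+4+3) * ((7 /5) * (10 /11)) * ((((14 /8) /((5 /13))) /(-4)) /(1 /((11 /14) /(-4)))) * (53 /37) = 53053 /11840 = 4.48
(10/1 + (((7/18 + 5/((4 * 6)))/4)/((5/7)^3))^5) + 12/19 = 12227428252886845539526231/1148857344000000000000000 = 10.64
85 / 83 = 1.02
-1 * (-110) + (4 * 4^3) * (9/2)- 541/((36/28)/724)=-2730430/9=-303381.11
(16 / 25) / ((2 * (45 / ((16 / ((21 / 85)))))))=2176 / 4725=0.46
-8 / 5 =-1.60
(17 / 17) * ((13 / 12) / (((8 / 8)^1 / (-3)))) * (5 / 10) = -13 / 8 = -1.62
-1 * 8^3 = -512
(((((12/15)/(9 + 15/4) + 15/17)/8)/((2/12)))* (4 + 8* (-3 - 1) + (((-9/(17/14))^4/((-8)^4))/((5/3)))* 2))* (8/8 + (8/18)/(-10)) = -15020520159631/817837632000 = -18.37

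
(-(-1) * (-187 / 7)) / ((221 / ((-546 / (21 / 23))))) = 506 / 7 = 72.29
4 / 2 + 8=10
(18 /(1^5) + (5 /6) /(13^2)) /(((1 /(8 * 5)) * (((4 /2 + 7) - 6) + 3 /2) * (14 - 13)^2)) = 730280 /4563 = 160.04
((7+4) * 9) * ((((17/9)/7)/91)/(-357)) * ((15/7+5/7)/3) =-220/280917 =-0.00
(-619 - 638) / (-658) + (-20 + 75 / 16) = -70549 / 5264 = -13.40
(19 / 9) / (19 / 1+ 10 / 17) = 0.11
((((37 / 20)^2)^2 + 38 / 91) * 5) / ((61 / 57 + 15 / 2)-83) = -10067833107 / 12354160000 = -0.81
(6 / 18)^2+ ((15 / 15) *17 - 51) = -305 / 9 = -33.89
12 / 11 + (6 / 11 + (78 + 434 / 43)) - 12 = 36766 / 473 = 77.73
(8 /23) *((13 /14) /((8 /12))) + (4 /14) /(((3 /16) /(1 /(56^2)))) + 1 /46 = 11992 /23667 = 0.51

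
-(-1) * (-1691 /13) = -1691 /13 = -130.08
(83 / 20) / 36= 83 / 720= 0.12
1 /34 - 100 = -3399 /34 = -99.97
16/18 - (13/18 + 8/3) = -5/2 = -2.50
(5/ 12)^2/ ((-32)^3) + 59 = 278396903/ 4718592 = 59.00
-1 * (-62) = 62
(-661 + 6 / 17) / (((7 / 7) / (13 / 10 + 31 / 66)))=-298132 / 255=-1169.15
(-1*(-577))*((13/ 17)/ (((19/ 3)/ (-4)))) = -278.67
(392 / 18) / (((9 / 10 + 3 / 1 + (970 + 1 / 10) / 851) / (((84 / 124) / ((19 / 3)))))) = 0.46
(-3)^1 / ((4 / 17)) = -51 / 4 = -12.75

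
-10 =-10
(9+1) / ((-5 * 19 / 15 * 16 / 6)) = -45 / 76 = -0.59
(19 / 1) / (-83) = -19 / 83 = -0.23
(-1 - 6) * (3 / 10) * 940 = -1974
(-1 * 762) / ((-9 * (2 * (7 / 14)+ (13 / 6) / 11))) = 5588 / 79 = 70.73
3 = 3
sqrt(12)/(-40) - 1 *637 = -637 - sqrt(3)/20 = -637.09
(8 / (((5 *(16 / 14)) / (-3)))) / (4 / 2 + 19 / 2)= -42 / 115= -0.37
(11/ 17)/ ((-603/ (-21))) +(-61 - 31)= -91.98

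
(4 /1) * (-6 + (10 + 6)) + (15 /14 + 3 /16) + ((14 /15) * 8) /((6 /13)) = 289481 /5040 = 57.44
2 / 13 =0.15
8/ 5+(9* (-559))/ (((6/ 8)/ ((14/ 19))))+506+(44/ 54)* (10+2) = -4425.36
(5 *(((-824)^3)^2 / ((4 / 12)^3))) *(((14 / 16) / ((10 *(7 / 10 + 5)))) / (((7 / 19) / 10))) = 17607017543698022400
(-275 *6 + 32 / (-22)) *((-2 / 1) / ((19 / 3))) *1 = 108996 / 209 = 521.51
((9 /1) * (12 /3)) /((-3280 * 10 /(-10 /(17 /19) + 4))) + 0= 549 /69700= 0.01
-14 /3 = -4.67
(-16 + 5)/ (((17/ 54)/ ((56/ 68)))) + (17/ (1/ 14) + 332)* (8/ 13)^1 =1209732/ 3757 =321.99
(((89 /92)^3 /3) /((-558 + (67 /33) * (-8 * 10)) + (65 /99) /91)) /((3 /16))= -54282613 /24297450332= -0.00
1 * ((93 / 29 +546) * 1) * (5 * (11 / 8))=875985 / 232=3775.80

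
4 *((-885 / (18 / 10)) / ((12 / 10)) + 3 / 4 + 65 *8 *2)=22717 / 9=2524.11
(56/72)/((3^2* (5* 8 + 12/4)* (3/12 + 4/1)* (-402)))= -14/11901411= -0.00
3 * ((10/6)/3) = 5/3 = 1.67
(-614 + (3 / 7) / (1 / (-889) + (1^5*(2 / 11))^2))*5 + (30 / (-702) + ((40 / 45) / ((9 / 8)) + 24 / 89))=-64423886236 / 21461193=-3001.88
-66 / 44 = -3 / 2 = -1.50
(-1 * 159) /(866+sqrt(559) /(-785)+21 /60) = -452718816380 /2466748088659 - 665680 * sqrt(559) /2466748088659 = -0.18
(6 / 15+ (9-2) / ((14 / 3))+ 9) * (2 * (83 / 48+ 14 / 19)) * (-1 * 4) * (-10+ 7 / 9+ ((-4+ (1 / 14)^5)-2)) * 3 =18062449499939 / 1839358080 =9819.97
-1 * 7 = -7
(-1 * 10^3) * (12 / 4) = -3000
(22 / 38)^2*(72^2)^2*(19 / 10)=1625868288 / 95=17114403.03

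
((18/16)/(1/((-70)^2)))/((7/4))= 3150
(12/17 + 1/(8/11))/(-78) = -283/10608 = -0.03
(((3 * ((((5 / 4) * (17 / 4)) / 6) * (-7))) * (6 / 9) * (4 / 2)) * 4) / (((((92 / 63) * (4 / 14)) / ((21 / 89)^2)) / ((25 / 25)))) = -38572065 / 2914928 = -13.23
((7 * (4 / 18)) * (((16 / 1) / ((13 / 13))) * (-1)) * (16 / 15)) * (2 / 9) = -7168 / 1215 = -5.90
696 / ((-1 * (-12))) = 58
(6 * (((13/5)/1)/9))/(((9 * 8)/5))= 13/108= 0.12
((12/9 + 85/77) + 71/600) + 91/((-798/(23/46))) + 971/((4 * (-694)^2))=528274119389/211390040400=2.50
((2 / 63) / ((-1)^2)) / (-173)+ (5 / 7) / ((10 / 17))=26465 / 21798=1.21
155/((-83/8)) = -1240/83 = -14.94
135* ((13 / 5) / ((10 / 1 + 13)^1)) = 351 / 23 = 15.26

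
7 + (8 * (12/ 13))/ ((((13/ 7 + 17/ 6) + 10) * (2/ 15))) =86387/ 8021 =10.77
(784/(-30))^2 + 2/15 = 153694/225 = 683.08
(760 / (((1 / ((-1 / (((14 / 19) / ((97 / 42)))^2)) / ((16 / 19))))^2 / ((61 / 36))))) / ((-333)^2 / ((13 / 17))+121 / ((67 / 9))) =21022295579016487361645 / 17394928619376879599616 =1.21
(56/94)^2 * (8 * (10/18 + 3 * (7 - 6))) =200704/19881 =10.10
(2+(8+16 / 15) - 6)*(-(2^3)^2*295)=-286976 / 3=-95658.67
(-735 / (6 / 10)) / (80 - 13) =-1225 / 67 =-18.28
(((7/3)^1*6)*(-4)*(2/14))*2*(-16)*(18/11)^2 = 82944/121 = 685.49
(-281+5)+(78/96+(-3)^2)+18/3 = -4163/16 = -260.19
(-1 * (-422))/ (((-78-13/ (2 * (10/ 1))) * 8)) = -1055/ 1573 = -0.67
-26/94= -0.28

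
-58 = -58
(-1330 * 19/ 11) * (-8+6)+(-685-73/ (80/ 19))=3425143/ 880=3892.21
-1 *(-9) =9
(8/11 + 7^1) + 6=151/11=13.73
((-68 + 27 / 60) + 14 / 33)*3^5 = -3588543 / 220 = -16311.56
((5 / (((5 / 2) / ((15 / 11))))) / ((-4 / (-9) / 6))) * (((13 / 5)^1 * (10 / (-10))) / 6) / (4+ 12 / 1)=-351 / 352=-1.00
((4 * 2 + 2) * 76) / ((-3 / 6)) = -1520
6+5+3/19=212/19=11.16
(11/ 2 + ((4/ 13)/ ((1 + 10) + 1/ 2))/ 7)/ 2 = 23039/ 8372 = 2.75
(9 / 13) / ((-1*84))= -3 / 364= -0.01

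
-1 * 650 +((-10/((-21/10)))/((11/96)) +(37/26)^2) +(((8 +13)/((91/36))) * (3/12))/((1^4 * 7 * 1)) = -606.12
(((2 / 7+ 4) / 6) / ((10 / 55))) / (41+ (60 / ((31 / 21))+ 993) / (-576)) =163680 / 1633457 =0.10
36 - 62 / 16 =257 / 8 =32.12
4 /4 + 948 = 949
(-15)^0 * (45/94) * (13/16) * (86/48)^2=120185/96256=1.25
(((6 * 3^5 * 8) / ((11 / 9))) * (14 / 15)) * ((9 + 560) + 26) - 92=58295660 / 11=5299605.45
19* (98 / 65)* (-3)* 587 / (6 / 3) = -1639491 / 65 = -25222.94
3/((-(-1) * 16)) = 3/16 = 0.19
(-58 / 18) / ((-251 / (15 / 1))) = 145 / 753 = 0.19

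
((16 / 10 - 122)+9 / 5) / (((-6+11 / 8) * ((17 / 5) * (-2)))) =-2372 / 629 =-3.77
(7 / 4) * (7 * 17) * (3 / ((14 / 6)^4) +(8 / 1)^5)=1337495587 / 196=6823957.08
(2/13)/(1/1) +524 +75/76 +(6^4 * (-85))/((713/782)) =-3684410711/30628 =-120295.50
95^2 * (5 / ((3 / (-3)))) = -45125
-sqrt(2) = -1.41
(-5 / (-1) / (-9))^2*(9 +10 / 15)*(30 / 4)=3625 / 162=22.38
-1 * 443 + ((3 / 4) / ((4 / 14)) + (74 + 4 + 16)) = -2771 / 8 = -346.38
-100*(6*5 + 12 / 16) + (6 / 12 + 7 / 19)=-116817 / 38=-3074.13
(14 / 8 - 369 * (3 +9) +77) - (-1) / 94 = -817657 / 188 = -4349.24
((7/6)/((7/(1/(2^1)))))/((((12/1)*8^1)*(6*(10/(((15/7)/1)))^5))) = 9/137682944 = 0.00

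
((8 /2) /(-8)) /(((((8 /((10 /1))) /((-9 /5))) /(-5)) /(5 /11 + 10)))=-5175 /88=-58.81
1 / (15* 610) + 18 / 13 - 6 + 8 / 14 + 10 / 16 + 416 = 1374142789 / 3330600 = 412.58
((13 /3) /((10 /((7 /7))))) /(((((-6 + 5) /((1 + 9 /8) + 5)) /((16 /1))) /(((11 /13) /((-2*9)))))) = 209 /90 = 2.32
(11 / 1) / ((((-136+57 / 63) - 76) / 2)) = -42 / 403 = -0.10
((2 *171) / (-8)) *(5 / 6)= -285 / 8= -35.62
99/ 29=3.41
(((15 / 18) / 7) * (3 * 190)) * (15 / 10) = 1425 / 14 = 101.79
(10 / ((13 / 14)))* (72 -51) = 2940 / 13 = 226.15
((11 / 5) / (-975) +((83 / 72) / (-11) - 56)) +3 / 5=-71437579 / 1287000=-55.51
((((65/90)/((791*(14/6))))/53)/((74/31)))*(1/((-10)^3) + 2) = 805597/130296684000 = 0.00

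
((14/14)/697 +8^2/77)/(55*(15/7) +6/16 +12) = 0.01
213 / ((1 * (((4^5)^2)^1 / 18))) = 1917 / 524288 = 0.00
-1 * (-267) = 267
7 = 7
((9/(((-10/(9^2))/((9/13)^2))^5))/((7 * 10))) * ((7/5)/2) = -109418989131512359209/1378584918490000000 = -79.37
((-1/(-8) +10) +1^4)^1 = 89/8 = 11.12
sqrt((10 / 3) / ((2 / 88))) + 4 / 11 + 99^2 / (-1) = -107807 / 11 + 2*sqrt(330) / 3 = -9788.53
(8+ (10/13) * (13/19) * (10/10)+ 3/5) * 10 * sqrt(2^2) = 182.53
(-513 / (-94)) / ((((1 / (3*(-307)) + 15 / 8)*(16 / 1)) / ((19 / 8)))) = 8976987 / 20765728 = 0.43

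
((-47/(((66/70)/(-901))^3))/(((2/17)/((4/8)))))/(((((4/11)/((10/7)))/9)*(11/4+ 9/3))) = 17897701048031875/16698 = 1071846990539.70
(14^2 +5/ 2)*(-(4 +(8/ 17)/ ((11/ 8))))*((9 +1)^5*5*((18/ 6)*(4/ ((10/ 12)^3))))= -1671134976000/ 187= -8936550673.80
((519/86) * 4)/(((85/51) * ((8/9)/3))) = 42039/860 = 48.88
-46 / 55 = -0.84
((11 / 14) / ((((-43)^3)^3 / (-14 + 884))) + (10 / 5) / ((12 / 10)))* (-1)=-17590741417775150 / 10554444850673703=-1.67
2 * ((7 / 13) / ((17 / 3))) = 42 / 221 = 0.19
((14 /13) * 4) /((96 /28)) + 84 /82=2.28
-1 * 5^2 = -25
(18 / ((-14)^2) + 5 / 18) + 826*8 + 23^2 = 3147580 / 441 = 7137.37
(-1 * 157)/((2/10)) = -785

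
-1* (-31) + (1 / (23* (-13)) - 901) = -260131 / 299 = -870.00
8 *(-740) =-5920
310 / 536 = 155 / 268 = 0.58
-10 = -10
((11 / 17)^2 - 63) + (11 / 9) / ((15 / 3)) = -810691 / 13005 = -62.34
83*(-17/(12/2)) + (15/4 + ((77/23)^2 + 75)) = -921785/6348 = -145.21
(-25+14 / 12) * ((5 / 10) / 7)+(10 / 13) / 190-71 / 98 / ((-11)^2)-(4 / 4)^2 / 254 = -3812558825 / 2231841612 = -1.71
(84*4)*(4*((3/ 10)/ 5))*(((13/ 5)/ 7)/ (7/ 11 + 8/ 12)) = 123552/ 5375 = 22.99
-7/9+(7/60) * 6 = -7/90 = -0.08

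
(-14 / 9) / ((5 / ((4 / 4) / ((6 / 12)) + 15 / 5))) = -14 / 9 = -1.56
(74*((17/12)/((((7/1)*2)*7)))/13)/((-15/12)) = -629/9555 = -0.07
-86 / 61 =-1.41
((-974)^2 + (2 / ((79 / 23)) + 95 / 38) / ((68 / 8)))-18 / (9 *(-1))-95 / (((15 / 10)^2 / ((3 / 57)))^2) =1960801380659 / 2066877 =948678.31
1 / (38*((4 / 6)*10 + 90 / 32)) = 24 / 8645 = 0.00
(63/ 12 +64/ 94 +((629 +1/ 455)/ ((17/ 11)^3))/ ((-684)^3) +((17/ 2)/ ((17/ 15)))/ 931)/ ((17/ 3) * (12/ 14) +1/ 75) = 1.22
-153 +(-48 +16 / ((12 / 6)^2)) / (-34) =-151.71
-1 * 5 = -5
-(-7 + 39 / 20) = 101 / 20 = 5.05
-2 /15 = -0.13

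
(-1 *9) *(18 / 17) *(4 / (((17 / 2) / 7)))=-9072 / 289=-31.39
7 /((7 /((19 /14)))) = 19 /14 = 1.36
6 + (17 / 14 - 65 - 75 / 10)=-457 / 7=-65.29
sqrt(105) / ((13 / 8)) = 8 * sqrt(105) / 13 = 6.31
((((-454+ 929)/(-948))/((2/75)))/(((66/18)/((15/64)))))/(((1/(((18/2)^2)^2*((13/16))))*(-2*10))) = 9115689375/28475392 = 320.13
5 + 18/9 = 7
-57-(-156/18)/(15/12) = -751/15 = -50.07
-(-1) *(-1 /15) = -0.07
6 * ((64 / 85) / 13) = 384 / 1105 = 0.35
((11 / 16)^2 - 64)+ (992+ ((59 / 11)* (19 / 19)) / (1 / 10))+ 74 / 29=80411335 / 81664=984.66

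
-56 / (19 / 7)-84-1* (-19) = -1627 / 19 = -85.63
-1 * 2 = -2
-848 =-848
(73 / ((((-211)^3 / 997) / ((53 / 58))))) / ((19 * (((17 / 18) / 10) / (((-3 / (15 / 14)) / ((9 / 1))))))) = 108007004 / 87992951677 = 0.00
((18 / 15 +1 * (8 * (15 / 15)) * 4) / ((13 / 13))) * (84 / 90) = 2324 / 75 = 30.99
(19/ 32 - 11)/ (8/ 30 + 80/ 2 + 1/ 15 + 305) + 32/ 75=26647/ 67200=0.40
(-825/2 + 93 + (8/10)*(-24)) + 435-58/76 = 9076/95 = 95.54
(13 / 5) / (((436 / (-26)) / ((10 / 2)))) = -169 / 218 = -0.78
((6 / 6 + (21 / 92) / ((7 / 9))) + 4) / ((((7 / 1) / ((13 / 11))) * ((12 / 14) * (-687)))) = -6331 / 4171464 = -0.00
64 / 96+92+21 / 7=287 / 3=95.67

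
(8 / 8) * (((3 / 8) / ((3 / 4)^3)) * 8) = 64 / 9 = 7.11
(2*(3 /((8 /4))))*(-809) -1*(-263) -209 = -2373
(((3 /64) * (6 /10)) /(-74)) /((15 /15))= -9 /23680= -0.00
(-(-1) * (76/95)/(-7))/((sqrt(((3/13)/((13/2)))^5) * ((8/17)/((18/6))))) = -6311981 * sqrt(6)/5040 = -3067.69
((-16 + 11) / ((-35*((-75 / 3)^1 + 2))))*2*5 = -10 / 161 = -0.06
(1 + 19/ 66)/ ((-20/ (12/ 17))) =-1/ 22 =-0.05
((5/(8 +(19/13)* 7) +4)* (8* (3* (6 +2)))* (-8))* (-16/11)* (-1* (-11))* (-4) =-33193984/79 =-420177.01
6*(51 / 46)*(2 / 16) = 153 / 184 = 0.83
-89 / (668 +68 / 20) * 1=-0.13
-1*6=-6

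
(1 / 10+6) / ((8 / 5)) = 61 / 16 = 3.81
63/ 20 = 3.15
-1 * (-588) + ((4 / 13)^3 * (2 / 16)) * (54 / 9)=1291884 / 2197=588.02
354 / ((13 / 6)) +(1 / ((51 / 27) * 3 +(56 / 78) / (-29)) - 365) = -5569966 / 27651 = -201.44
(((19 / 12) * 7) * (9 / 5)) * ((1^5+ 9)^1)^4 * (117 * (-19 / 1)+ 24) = -438700500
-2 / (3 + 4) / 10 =-1 / 35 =-0.03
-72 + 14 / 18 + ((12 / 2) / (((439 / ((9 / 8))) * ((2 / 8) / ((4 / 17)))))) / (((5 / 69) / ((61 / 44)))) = -262085278 / 3694185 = -70.95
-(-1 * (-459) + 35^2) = -1684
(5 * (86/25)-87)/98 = -0.71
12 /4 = 3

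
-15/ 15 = -1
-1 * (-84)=84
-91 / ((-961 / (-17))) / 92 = -1547 / 88412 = -0.02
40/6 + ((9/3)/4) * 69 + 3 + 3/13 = 9617/156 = 61.65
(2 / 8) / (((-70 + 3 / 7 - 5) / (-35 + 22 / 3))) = 581 / 6264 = 0.09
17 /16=1.06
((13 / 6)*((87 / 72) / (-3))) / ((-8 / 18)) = 377 / 192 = 1.96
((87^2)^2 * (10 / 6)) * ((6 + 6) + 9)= 2005141635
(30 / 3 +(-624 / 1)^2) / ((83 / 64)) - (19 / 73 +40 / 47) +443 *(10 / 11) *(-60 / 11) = 10270124228945 / 34457533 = 298051.64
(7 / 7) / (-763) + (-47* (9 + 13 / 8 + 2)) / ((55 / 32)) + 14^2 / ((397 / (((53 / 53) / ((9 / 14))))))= -51650111167 / 149940945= -344.47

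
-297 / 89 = -3.34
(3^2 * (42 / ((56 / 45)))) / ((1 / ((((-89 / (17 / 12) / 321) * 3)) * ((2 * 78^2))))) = -3947360040 / 1819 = -2170071.49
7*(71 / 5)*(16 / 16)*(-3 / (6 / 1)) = -497 / 10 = -49.70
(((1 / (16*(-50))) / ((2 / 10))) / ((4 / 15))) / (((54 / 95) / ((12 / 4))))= -95 / 768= -0.12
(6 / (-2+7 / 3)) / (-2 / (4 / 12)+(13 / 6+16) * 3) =36 / 97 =0.37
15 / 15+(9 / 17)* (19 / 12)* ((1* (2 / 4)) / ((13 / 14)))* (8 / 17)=4555 / 3757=1.21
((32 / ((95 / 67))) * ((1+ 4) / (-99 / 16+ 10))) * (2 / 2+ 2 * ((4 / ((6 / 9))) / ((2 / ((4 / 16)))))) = 85760 / 1159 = 73.99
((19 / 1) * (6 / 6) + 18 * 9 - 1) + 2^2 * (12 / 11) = 2028 / 11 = 184.36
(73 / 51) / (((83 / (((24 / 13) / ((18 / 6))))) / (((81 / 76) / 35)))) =3942 / 12198095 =0.00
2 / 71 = 0.03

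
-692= -692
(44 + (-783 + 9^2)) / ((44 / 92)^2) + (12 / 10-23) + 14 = -1745129 / 605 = -2884.51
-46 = -46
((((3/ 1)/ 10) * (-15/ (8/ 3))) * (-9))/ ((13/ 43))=10449/ 208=50.24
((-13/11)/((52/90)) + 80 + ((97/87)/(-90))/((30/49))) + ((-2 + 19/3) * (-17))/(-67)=13682436589/173121300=79.03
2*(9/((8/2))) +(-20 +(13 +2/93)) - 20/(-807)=-40923/16678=-2.45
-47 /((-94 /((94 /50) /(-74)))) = -47 /3700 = -0.01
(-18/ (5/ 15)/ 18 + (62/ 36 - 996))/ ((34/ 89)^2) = -142189871/ 20808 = -6833.42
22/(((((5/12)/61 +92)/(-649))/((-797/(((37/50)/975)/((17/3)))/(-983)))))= -2301118938690000/2449550479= -939404.58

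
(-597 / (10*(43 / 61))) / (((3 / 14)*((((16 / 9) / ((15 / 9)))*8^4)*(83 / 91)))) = -23197629 / 233897984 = -0.10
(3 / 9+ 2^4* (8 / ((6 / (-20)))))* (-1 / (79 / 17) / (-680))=-1279 / 9480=-0.13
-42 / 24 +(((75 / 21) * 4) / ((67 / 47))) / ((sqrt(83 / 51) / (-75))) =-352500 * sqrt(4233) / 38927 - 7 / 4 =-590.91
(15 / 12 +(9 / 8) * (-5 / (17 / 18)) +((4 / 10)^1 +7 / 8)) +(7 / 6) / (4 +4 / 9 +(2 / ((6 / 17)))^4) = -27947159 / 8148440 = -3.43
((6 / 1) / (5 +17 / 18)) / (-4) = -27 / 107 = -0.25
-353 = -353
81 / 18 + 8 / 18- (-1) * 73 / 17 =2827 / 306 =9.24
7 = 7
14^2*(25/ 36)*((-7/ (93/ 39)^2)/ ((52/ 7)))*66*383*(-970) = 1594441974125/ 2883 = 553049592.13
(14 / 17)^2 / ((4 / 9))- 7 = -5.47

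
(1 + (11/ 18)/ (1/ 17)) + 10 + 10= 565/ 18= 31.39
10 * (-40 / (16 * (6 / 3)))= -25 / 2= -12.50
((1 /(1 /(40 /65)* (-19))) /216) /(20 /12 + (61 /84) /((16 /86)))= -224 /8320689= -0.00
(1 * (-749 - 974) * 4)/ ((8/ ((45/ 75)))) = -5169/ 10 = -516.90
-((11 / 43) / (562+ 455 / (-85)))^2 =-34969 / 165574934281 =-0.00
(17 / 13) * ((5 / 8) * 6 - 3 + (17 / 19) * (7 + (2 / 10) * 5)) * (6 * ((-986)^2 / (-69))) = -4966463266 / 5681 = -874223.42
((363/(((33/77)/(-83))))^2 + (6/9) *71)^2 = 219830794031927883025/9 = 24425643781325320336.11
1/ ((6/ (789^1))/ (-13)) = -1709.50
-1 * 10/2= -5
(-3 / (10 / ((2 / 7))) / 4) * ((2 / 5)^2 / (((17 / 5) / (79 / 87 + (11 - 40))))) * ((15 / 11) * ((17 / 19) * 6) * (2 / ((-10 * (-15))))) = 14664 / 5303375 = 0.00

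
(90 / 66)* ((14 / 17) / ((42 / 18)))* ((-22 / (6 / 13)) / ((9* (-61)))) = 130 / 3111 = 0.04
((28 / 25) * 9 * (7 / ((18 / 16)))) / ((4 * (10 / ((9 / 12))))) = 147 / 125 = 1.18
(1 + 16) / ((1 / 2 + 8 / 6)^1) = 102 / 11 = 9.27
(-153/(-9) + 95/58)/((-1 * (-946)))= 1081/54868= 0.02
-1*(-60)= 60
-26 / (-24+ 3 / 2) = 52 / 45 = 1.16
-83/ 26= -3.19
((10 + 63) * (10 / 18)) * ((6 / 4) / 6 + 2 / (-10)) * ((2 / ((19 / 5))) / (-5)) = -73 / 342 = -0.21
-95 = -95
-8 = -8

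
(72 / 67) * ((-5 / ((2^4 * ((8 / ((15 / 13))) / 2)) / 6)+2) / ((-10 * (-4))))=5463 / 139360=0.04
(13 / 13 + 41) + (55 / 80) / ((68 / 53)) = 46279 / 1088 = 42.54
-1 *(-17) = 17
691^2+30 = 477511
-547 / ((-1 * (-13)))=-547 / 13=-42.08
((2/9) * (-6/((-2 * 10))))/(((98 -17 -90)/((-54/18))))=1/45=0.02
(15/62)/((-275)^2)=3/937750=0.00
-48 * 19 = -912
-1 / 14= -0.07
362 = 362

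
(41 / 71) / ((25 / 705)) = 5781 / 355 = 16.28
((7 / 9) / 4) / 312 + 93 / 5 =18.60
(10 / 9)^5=100000 / 59049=1.69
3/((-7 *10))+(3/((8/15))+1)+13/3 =9169/840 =10.92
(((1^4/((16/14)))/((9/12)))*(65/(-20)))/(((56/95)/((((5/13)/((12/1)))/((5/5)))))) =-475/2304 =-0.21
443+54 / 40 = 8887 / 20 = 444.35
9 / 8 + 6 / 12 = 1.62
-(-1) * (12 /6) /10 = 1 /5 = 0.20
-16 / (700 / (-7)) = 4 / 25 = 0.16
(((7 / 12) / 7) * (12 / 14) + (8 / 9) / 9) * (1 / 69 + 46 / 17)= 615863 / 1330182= 0.46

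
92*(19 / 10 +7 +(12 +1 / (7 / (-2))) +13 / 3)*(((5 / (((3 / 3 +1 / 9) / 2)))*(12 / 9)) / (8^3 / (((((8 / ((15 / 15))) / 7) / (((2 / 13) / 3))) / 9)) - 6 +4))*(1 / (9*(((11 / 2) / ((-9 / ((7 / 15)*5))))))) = -37595064 / 3587045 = -10.48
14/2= 7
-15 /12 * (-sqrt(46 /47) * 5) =25 * sqrt(2162) /188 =6.18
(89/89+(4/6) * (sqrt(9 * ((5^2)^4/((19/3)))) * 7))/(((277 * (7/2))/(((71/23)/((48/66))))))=781/178388+488125 * sqrt(57)/242098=15.23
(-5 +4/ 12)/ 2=-7/ 3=-2.33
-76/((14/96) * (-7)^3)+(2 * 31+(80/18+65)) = 2873215/21609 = 132.96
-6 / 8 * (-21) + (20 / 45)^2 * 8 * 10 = 10223 / 324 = 31.55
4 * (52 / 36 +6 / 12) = 70 / 9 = 7.78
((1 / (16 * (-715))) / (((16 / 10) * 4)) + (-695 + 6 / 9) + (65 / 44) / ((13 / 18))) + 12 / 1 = -149423875 / 219648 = -680.29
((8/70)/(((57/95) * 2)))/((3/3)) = 2/21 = 0.10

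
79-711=-632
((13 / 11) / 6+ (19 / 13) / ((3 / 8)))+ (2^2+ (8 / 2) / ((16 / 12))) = 3173 / 286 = 11.09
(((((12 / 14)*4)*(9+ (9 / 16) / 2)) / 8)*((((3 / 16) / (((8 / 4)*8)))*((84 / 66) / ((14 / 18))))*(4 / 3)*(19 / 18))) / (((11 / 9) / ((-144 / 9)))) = -13851 / 9856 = -1.41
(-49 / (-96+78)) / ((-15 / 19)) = -931 / 270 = -3.45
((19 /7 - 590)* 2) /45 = -8222 /315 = -26.10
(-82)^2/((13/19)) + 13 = 127925/13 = 9840.38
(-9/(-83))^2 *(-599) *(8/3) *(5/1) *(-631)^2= -257578314120/6889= -37389797.38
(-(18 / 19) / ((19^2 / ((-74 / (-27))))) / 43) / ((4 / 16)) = -592 / 884811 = -0.00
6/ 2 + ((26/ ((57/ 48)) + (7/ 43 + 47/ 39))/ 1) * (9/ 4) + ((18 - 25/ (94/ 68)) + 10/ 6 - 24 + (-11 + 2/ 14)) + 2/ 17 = 7906468393/ 356419518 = 22.18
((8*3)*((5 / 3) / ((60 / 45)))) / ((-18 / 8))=-40 / 3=-13.33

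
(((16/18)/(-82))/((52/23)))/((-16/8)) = 23/9594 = 0.00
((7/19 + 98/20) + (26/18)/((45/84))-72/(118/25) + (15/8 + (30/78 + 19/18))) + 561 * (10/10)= 8766937597/15738840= 557.03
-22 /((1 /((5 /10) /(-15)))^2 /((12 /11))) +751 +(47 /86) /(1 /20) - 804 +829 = 2537764 /3225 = 786.90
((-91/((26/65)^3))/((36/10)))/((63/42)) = -56875/216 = -263.31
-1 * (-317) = 317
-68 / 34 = -2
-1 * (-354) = 354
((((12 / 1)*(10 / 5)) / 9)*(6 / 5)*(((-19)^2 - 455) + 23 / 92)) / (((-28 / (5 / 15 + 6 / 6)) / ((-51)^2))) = 260100 / 7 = 37157.14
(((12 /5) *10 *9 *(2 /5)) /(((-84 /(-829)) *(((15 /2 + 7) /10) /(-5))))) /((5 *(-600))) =4974 /5075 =0.98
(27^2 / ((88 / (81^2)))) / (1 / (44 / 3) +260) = 4782969 / 22886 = 208.99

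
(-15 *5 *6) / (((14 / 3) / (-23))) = 15525 / 7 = 2217.86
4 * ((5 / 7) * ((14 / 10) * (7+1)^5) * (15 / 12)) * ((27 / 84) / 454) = 184320 / 1589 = 116.00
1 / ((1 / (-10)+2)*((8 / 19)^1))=5 / 4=1.25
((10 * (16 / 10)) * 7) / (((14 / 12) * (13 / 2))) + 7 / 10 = 2011 / 130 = 15.47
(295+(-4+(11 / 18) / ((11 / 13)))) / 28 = 5251 / 504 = 10.42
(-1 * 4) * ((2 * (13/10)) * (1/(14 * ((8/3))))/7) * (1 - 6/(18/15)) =39/245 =0.16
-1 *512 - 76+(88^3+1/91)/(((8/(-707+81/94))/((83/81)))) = -341656172416619/5542992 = -61637500.54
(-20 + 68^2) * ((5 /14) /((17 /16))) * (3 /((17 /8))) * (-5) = -22099200 /2023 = -10923.97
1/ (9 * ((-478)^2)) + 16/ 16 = 1.00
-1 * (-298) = 298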